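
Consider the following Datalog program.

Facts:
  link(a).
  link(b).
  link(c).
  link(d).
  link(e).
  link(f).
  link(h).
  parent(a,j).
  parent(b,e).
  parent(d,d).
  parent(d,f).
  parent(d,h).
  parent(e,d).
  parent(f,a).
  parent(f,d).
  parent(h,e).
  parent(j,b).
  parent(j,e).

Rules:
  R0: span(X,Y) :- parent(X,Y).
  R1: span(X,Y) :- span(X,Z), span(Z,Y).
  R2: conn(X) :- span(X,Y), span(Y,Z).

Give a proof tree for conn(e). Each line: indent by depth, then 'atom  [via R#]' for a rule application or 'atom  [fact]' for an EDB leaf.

conn(e)  [via R2]
  span(e,d)  [via R0]
    parent(e,d)  [fact]
  span(d,d)  [via R0]
    parent(d,d)  [fact]

round 1: derive span(a,j) via R0 from parent(a,j)
round 1: derive span(b,e) via R0 from parent(b,e)
round 1: derive span(d,d) via R0 from parent(d,d)
round 1: derive span(d,f) via R0 from parent(d,f)
round 1: derive span(d,h) via R0 from parent(d,h)
round 1: derive span(e,d) via R0 from parent(e,d)
round 1: derive span(f,a) via R0 from parent(f,a)
round 1: derive span(f,d) via R0 from parent(f,d)
round 1: derive span(h,e) via R0 from parent(h,e)
round 1: derive span(j,b) via R0 from parent(j,b)
round 1: derive span(j,e) via R0 from parent(j,e)
round 2: derive span(a,b) via R1 from span(a,j), span(j,b)
round 2: derive span(a,e) via R1 from span(a,j), span(j,e)
round 2: derive span(b,d) via R1 from span(b,e), span(e,d)
round 2: derive span(d,a) via R1 from span(d,f), span(f,a)
round 2: derive span(d,e) via R1 from span(d,h), span(h,e)
round 2: derive span(e,f) via R1 from span(e,d), span(d,f)
round 2: derive span(e,h) via R1 from span(e,d), span(d,h)
round 2: derive span(f,f) via R1 from span(f,d), span(d,f)
round 2: derive span(f,h) via R1 from span(f,d), span(d,h)
round 2: derive span(f,j) via R1 from span(f,a), span(a,j)
round 2: derive span(h,d) via R1 from span(h,e), span(e,d)
round 2: derive span(j,d) via R1 from span(j,e), span(e,d)
round 2: derive conn(a) via R2 from span(a,j), span(j,b)
round 2: derive conn(b) via R2 from span(b,e), span(e,d)
round 2: derive conn(d) via R2 from span(d,d), span(d,d)
round 2: derive conn(e) via R2 from span(e,d), span(d,d)
round 2: derive conn(f) via R2 from span(f,a), span(a,j)
round 2: derive conn(h) via R2 from span(h,e), span(e,d)
round 2: derive conn(j) via R2 from span(j,b), span(b,e)
round 3: derive span(a,d) via R1 from span(a,b), span(b,d)
round 3: derive span(a,f) via R1 from span(a,e), span(e,f)
round 3: derive span(a,h) via R1 from span(a,e), span(e,h)
round 3: derive span(b,a) via R1 from span(b,d), span(d,a)
round 3: derive span(b,f) via R1 from span(b,d), span(d,f)
round 3: derive span(b,h) via R1 from span(b,d), span(d,h)
round 3: derive span(d,b) via R1 from span(d,a), span(a,b)
round 3: derive span(d,j) via R1 from span(d,a), span(a,j)
round 3: derive span(e,a) via R1 from span(e,d), span(d,a)
round 3: derive span(e,e) via R1 from span(e,d), span(d,e)
round 3: derive span(e,j) via R1 from span(e,f), span(f,j)
round 3: derive span(f,b) via R1 from span(f,a), span(a,b)
round 3: derive span(f,e) via R1 from span(f,a), span(a,e)
round 3: derive span(h,a) via R1 from span(h,d), span(d,a)
round 3: derive span(h,f) via R1 from span(h,d), span(d,f)
round 3: derive span(h,h) via R1 from span(h,d), span(d,h)
round 3: derive span(j,a) via R1 from span(j,d), span(d,a)
round 3: derive span(j,f) via R1 from span(j,d), span(d,f)
round 3: derive span(j,h) via R1 from span(j,d), span(d,h)
round 4: derive span(a,a) via R1 from span(a,b), span(b,a)
round 4: derive span(b,b) via R1 from span(b,a), span(a,b)
round 4: derive span(b,j) via R1 from span(b,a), span(a,j)
round 4: derive span(e,b) via R1 from span(e,a), span(a,b)
round 4: derive span(h,b) via R1 from span(h,a), span(a,b)
round 4: derive span(h,j) via R1 from span(h,a), span(a,j)
round 4: derive span(j,j) via R1 from span(j,a), span(a,j)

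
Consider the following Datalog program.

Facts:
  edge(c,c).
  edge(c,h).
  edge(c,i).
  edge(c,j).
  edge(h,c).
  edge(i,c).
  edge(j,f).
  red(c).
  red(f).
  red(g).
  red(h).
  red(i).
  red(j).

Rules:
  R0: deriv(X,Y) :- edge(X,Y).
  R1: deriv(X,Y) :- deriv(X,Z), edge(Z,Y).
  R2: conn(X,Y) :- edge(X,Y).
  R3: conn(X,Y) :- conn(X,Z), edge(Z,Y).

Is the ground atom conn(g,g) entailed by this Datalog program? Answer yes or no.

no

round 1: derive conn(c,c) via R2 from edge(c,c)
round 1: derive conn(c,h) via R2 from edge(c,h)
round 1: derive conn(c,i) via R2 from edge(c,i)
round 1: derive conn(c,j) via R2 from edge(c,j)
round 1: derive conn(h,c) via R2 from edge(h,c)
round 1: derive conn(i,c) via R2 from edge(i,c)
round 1: derive conn(j,f) via R2 from edge(j,f)
round 2: derive conn(c,f) via R3 from conn(c,j), edge(j,f)
round 2: derive conn(h,h) via R3 from conn(h,c), edge(c,h)
round 2: derive conn(h,i) via R3 from conn(h,c), edge(c,i)
round 2: derive conn(h,j) via R3 from conn(h,c), edge(c,j)
round 2: derive conn(i,h) via R3 from conn(i,c), edge(c,h)
round 2: derive conn(i,i) via R3 from conn(i,c), edge(c,i)
round 2: derive conn(i,j) via R3 from conn(i,c), edge(c,j)
round 3: derive conn(h,f) via R3 from conn(h,j), edge(j,f)
round 3: derive conn(i,f) via R3 from conn(i,j), edge(j,f)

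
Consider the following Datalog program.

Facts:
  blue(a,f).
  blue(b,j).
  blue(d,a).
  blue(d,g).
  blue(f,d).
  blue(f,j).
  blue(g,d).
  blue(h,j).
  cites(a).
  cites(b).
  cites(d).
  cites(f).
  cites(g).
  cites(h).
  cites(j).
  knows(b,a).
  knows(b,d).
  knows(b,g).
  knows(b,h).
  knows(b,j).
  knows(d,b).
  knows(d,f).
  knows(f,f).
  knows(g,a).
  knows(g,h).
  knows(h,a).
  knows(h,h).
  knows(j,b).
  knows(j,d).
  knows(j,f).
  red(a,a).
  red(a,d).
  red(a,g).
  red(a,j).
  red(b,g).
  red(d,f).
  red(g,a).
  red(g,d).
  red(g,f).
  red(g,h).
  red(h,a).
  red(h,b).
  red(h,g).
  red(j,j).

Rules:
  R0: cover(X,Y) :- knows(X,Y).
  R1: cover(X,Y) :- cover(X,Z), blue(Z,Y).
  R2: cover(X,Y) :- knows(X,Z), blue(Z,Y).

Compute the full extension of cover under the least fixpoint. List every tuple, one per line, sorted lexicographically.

cover(b,a)
cover(b,d)
cover(b,f)
cover(b,g)
cover(b,h)
cover(b,j)
cover(d,a)
cover(d,b)
cover(d,d)
cover(d,f)
cover(d,g)
cover(d,j)
cover(f,a)
cover(f,d)
cover(f,f)
cover(f,g)
cover(f,j)
cover(g,a)
cover(g,d)
cover(g,f)
cover(g,g)
cover(g,h)
cover(g,j)
cover(h,a)
cover(h,d)
cover(h,f)
cover(h,g)
cover(h,h)
cover(h,j)
cover(j,a)
cover(j,b)
cover(j,d)
cover(j,f)
cover(j,g)
cover(j,j)

round 1: derive cover(b,a) via R0 from knows(b,a)
round 1: derive cover(b,d) via R0 from knows(b,d)
round 1: derive cover(b,g) via R0 from knows(b,g)
round 1: derive cover(b,h) via R0 from knows(b,h)
round 1: derive cover(b,j) via R0 from knows(b,j)
round 1: derive cover(d,b) via R0 from knows(d,b)
round 1: derive cover(d,f) via R0 from knows(d,f)
round 1: derive cover(f,f) via R0 from knows(f,f)
round 1: derive cover(g,a) via R0 from knows(g,a)
round 1: derive cover(g,h) via R0 from knows(g,h)
round 1: derive cover(h,a) via R0 from knows(h,a)
round 1: derive cover(h,h) via R0 from knows(h,h)
round 1: derive cover(j,b) via R0 from knows(j,b)
round 1: derive cover(j,d) via R0 from knows(j,d)
round 1: derive cover(j,f) via R0 from knows(j,f)
round 1: derive cover(b,f) via R2 from knows(b,a), blue(a,f)
round 1: derive cover(d,d) via R2 from knows(d,f), blue(f,d)
round 1: derive cover(d,j) via R2 from knows(d,b), blue(b,j)
round 1: derive cover(f,d) via R2 from knows(f,f), blue(f,d)
round 1: derive cover(f,j) via R2 from knows(f,f), blue(f,j)
round 1: derive cover(g,f) via R2 from knows(g,a), blue(a,f)
round 1: derive cover(g,j) via R2 from knows(g,h), blue(h,j)
round 1: derive cover(h,f) via R2 from knows(h,a), blue(a,f)
round 1: derive cover(h,j) via R2 from knows(h,h), blue(h,j)
round 1: derive cover(j,a) via R2 from knows(j,d), blue(d,a)
round 1: derive cover(j,g) via R2 from knows(j,d), blue(d,g)
round 1: derive cover(j,j) via R2 from knows(j,b), blue(b,j)
round 2: derive cover(d,a) via R1 from cover(d,d), blue(d,a)
round 2: derive cover(d,g) via R1 from cover(d,d), blue(d,g)
round 2: derive cover(f,a) via R1 from cover(f,d), blue(d,a)
round 2: derive cover(f,g) via R1 from cover(f,d), blue(d,g)
round 2: derive cover(g,d) via R1 from cover(g,f), blue(f,d)
round 2: derive cover(h,d) via R1 from cover(h,f), blue(f,d)
round 3: derive cover(g,g) via R1 from cover(g,d), blue(d,g)
round 3: derive cover(h,g) via R1 from cover(h,d), blue(d,g)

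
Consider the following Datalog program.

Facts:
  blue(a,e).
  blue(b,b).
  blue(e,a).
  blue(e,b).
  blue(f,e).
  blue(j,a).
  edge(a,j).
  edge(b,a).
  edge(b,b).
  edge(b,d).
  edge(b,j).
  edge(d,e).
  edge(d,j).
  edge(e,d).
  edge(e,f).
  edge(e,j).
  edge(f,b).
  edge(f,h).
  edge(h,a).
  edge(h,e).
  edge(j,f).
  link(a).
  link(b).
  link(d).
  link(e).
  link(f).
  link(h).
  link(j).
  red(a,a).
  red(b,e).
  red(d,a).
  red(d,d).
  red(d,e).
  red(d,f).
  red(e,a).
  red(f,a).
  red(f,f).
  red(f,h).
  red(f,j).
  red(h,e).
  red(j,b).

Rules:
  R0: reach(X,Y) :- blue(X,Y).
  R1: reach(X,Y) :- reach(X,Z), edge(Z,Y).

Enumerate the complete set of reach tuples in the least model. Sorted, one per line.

reach(a,a)
reach(a,b)
reach(a,d)
reach(a,e)
reach(a,f)
reach(a,h)
reach(a,j)
reach(b,a)
reach(b,b)
reach(b,d)
reach(b,e)
reach(b,f)
reach(b,h)
reach(b,j)
reach(e,a)
reach(e,b)
reach(e,d)
reach(e,e)
reach(e,f)
reach(e,h)
reach(e,j)
reach(f,a)
reach(f,b)
reach(f,d)
reach(f,e)
reach(f,f)
reach(f,h)
reach(f,j)
reach(j,a)
reach(j,b)
reach(j,d)
reach(j,e)
reach(j,f)
reach(j,h)
reach(j,j)

round 1: derive reach(a,e) via R0 from blue(a,e)
round 1: derive reach(b,b) via R0 from blue(b,b)
round 1: derive reach(e,a) via R0 from blue(e,a)
round 1: derive reach(e,b) via R0 from blue(e,b)
round 1: derive reach(f,e) via R0 from blue(f,e)
round 1: derive reach(j,a) via R0 from blue(j,a)
round 2: derive reach(a,d) via R1 from reach(a,e), edge(e,d)
round 2: derive reach(a,f) via R1 from reach(a,e), edge(e,f)
round 2: derive reach(a,j) via R1 from reach(a,e), edge(e,j)
round 2: derive reach(b,a) via R1 from reach(b,b), edge(b,a)
round 2: derive reach(b,d) via R1 from reach(b,b), edge(b,d)
round 2: derive reach(b,j) via R1 from reach(b,b), edge(b,j)
round 2: derive reach(e,d) via R1 from reach(e,b), edge(b,d)
round 2: derive reach(e,j) via R1 from reach(e,a), edge(a,j)
round 2: derive reach(f,d) via R1 from reach(f,e), edge(e,d)
round 2: derive reach(f,f) via R1 from reach(f,e), edge(e,f)
round 2: derive reach(f,j) via R1 from reach(f,e), edge(e,j)
round 2: derive reach(j,j) via R1 from reach(j,a), edge(a,j)
round 3: derive reach(a,b) via R1 from reach(a,f), edge(f,b)
round 3: derive reach(a,h) via R1 from reach(a,f), edge(f,h)
round 3: derive reach(b,e) via R1 from reach(b,d), edge(d,e)
round 3: derive reach(b,f) via R1 from reach(b,j), edge(j,f)
round 3: derive reach(e,e) via R1 from reach(e,d), edge(d,e)
round 3: derive reach(e,f) via R1 from reach(e,j), edge(j,f)
round 3: derive reach(f,b) via R1 from reach(f,f), edge(f,b)
round 3: derive reach(f,h) via R1 from reach(f,f), edge(f,h)
round 3: derive reach(j,f) via R1 from reach(j,j), edge(j,f)
round 4: derive reach(a,a) via R1 from reach(a,b), edge(b,a)
round 4: derive reach(b,h) via R1 from reach(b,f), edge(f,h)
round 4: derive reach(e,h) via R1 from reach(e,f), edge(f,h)
round 4: derive reach(f,a) via R1 from reach(f,b), edge(b,a)
round 4: derive reach(j,b) via R1 from reach(j,f), edge(f,b)
round 4: derive reach(j,h) via R1 from reach(j,f), edge(f,h)
round 5: derive reach(j,d) via R1 from reach(j,b), edge(b,d)
round 5: derive reach(j,e) via R1 from reach(j,h), edge(h,e)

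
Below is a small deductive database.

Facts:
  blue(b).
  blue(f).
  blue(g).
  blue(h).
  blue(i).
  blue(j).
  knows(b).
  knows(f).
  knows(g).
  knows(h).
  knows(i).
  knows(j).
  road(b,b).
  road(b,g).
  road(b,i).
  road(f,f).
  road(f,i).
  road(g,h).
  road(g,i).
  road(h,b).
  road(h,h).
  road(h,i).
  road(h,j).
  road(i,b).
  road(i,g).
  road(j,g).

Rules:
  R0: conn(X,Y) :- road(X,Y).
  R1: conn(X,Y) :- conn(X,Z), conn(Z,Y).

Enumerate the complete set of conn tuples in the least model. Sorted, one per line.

round 1: derive conn(b,b) via R0 from road(b,b)
round 1: derive conn(b,g) via R0 from road(b,g)
round 1: derive conn(b,i) via R0 from road(b,i)
round 1: derive conn(f,f) via R0 from road(f,f)
round 1: derive conn(f,i) via R0 from road(f,i)
round 1: derive conn(g,h) via R0 from road(g,h)
round 1: derive conn(g,i) via R0 from road(g,i)
round 1: derive conn(h,b) via R0 from road(h,b)
round 1: derive conn(h,h) via R0 from road(h,h)
round 1: derive conn(h,i) via R0 from road(h,i)
round 1: derive conn(h,j) via R0 from road(h,j)
round 1: derive conn(i,b) via R0 from road(i,b)
round 1: derive conn(i,g) via R0 from road(i,g)
round 1: derive conn(j,g) via R0 from road(j,g)
round 2: derive conn(b,h) via R1 from conn(b,g), conn(g,h)
round 2: derive conn(f,b) via R1 from conn(f,i), conn(i,b)
round 2: derive conn(f,g) via R1 from conn(f,i), conn(i,g)
round 2: derive conn(g,b) via R1 from conn(g,h), conn(h,b)
round 2: derive conn(g,g) via R1 from conn(g,i), conn(i,g)
round 2: derive conn(g,j) via R1 from conn(g,h), conn(h,j)
round 2: derive conn(h,g) via R1 from conn(h,b), conn(b,g)
round 2: derive conn(i,h) via R1 from conn(i,g), conn(g,h)
round 2: derive conn(i,i) via R1 from conn(i,b), conn(b,i)
round 2: derive conn(j,h) via R1 from conn(j,g), conn(g,h)
round 2: derive conn(j,i) via R1 from conn(j,g), conn(g,i)
round 3: derive conn(b,j) via R1 from conn(b,g), conn(g,j)
round 3: derive conn(f,h) via R1 from conn(f,b), conn(b,h)
round 3: derive conn(f,j) via R1 from conn(f,g), conn(g,j)
round 3: derive conn(i,j) via R1 from conn(i,g), conn(g,j)
round 3: derive conn(j,b) via R1 from conn(j,g), conn(g,b)
round 3: derive conn(j,j) via R1 from conn(j,g), conn(g,j)

conn(b,b)
conn(b,g)
conn(b,h)
conn(b,i)
conn(b,j)
conn(f,b)
conn(f,f)
conn(f,g)
conn(f,h)
conn(f,i)
conn(f,j)
conn(g,b)
conn(g,g)
conn(g,h)
conn(g,i)
conn(g,j)
conn(h,b)
conn(h,g)
conn(h,h)
conn(h,i)
conn(h,j)
conn(i,b)
conn(i,g)
conn(i,h)
conn(i,i)
conn(i,j)
conn(j,b)
conn(j,g)
conn(j,h)
conn(j,i)
conn(j,j)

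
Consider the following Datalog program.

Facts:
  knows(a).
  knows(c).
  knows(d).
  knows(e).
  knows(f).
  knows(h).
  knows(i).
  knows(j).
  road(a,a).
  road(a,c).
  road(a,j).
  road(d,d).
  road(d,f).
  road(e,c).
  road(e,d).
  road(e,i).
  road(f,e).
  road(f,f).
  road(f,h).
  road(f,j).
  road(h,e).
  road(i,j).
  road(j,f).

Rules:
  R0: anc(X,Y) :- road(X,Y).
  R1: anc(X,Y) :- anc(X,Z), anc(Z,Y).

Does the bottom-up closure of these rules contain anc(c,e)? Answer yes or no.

round 1: derive anc(a,a) via R0 from road(a,a)
round 1: derive anc(a,c) via R0 from road(a,c)
round 1: derive anc(a,j) via R0 from road(a,j)
round 1: derive anc(d,d) via R0 from road(d,d)
round 1: derive anc(d,f) via R0 from road(d,f)
round 1: derive anc(e,c) via R0 from road(e,c)
round 1: derive anc(e,d) via R0 from road(e,d)
round 1: derive anc(e,i) via R0 from road(e,i)
round 1: derive anc(f,e) via R0 from road(f,e)
round 1: derive anc(f,f) via R0 from road(f,f)
round 1: derive anc(f,h) via R0 from road(f,h)
round 1: derive anc(f,j) via R0 from road(f,j)
round 1: derive anc(h,e) via R0 from road(h,e)
round 1: derive anc(i,j) via R0 from road(i,j)
round 1: derive anc(j,f) via R0 from road(j,f)
round 2: derive anc(a,f) via R1 from anc(a,j), anc(j,f)
round 2: derive anc(d,e) via R1 from anc(d,f), anc(f,e)
round 2: derive anc(d,h) via R1 from anc(d,f), anc(f,h)
round 2: derive anc(d,j) via R1 from anc(d,f), anc(f,j)
round 2: derive anc(e,f) via R1 from anc(e,d), anc(d,f)
round 2: derive anc(e,j) via R1 from anc(e,i), anc(i,j)
round 2: derive anc(f,c) via R1 from anc(f,e), anc(e,c)
round 2: derive anc(f,d) via R1 from anc(f,e), anc(e,d)
round 2: derive anc(f,i) via R1 from anc(f,e), anc(e,i)
round 2: derive anc(h,c) via R1 from anc(h,e), anc(e,c)
round 2: derive anc(h,d) via R1 from anc(h,e), anc(e,d)
round 2: derive anc(h,i) via R1 from anc(h,e), anc(e,i)
round 2: derive anc(i,f) via R1 from anc(i,j), anc(j,f)
round 2: derive anc(j,e) via R1 from anc(j,f), anc(f,e)
round 2: derive anc(j,h) via R1 from anc(j,f), anc(f,h)
round 2: derive anc(j,j) via R1 from anc(j,f), anc(f,j)
round 3: derive anc(a,d) via R1 from anc(a,f), anc(f,d)
round 3: derive anc(a,e) via R1 from anc(a,f), anc(f,e)
round 3: derive anc(a,h) via R1 from anc(a,f), anc(f,h)
round 3: derive anc(a,i) via R1 from anc(a,f), anc(f,i)
round 3: derive anc(d,c) via R1 from anc(d,e), anc(e,c)
round 3: derive anc(d,i) via R1 from anc(d,e), anc(e,i)
round 3: derive anc(e,e) via R1 from anc(e,d), anc(d,e)
round 3: derive anc(e,h) via R1 from anc(e,d), anc(d,h)
round 3: derive anc(h,f) via R1 from anc(h,d), anc(d,f)
round 3: derive anc(h,h) via R1 from anc(h,d), anc(d,h)
round 3: derive anc(h,j) via R1 from anc(h,d), anc(d,j)
round 3: derive anc(i,c) via R1 from anc(i,f), anc(f,c)
round 3: derive anc(i,d) via R1 from anc(i,f), anc(f,d)
round 3: derive anc(i,e) via R1 from anc(i,f), anc(f,e)
round 3: derive anc(i,h) via R1 from anc(i,f), anc(f,h)
round 3: derive anc(i,i) via R1 from anc(i,f), anc(f,i)
round 3: derive anc(j,c) via R1 from anc(j,e), anc(e,c)
round 3: derive anc(j,d) via R1 from anc(j,e), anc(e,d)
round 3: derive anc(j,i) via R1 from anc(j,e), anc(e,i)

no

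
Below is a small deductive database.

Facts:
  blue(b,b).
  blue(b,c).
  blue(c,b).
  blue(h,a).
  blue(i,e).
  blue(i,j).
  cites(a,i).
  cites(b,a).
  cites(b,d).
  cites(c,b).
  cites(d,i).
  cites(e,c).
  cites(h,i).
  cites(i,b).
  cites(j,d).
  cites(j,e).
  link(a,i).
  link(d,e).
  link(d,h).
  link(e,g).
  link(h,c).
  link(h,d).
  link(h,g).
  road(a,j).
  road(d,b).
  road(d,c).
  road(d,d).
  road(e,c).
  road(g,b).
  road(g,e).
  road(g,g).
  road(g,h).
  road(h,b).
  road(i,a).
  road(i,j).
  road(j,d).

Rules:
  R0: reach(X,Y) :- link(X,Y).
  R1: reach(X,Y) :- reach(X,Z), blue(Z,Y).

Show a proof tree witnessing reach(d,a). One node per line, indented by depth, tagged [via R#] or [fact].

round 1: derive reach(a,i) via R0 from link(a,i)
round 1: derive reach(d,e) via R0 from link(d,e)
round 1: derive reach(d,h) via R0 from link(d,h)
round 1: derive reach(e,g) via R0 from link(e,g)
round 1: derive reach(h,c) via R0 from link(h,c)
round 1: derive reach(h,d) via R0 from link(h,d)
round 1: derive reach(h,g) via R0 from link(h,g)
round 2: derive reach(a,e) via R1 from reach(a,i), blue(i,e)
round 2: derive reach(a,j) via R1 from reach(a,i), blue(i,j)
round 2: derive reach(d,a) via R1 from reach(d,h), blue(h,a)
round 2: derive reach(h,b) via R1 from reach(h,c), blue(c,b)

reach(d,a)  [via R1]
  reach(d,h)  [via R0]
    link(d,h)  [fact]
  blue(h,a)  [fact]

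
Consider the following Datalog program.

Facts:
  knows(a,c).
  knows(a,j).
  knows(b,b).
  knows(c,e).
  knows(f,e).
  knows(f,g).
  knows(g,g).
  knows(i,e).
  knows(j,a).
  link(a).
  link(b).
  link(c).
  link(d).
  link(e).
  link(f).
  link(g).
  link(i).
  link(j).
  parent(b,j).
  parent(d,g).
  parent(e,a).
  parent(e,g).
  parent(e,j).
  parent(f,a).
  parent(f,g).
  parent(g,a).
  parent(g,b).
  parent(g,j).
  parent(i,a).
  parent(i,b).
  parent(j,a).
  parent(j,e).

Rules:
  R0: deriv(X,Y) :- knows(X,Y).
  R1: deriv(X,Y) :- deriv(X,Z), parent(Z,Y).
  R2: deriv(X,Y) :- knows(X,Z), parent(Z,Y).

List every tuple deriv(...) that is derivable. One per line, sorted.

round 1: derive deriv(a,c) via R0 from knows(a,c)
round 1: derive deriv(a,j) via R0 from knows(a,j)
round 1: derive deriv(b,b) via R0 from knows(b,b)
round 1: derive deriv(c,e) via R0 from knows(c,e)
round 1: derive deriv(f,e) via R0 from knows(f,e)
round 1: derive deriv(f,g) via R0 from knows(f,g)
round 1: derive deriv(g,g) via R0 from knows(g,g)
round 1: derive deriv(i,e) via R0 from knows(i,e)
round 1: derive deriv(j,a) via R0 from knows(j,a)
round 1: derive deriv(a,a) via R2 from knows(a,j), parent(j,a)
round 1: derive deriv(a,e) via R2 from knows(a,j), parent(j,e)
round 1: derive deriv(b,j) via R2 from knows(b,b), parent(b,j)
round 1: derive deriv(c,a) via R2 from knows(c,e), parent(e,a)
round 1: derive deriv(c,g) via R2 from knows(c,e), parent(e,g)
round 1: derive deriv(c,j) via R2 from knows(c,e), parent(e,j)
round 1: derive deriv(f,a) via R2 from knows(f,e), parent(e,a)
round 1: derive deriv(f,b) via R2 from knows(f,g), parent(g,b)
round 1: derive deriv(f,j) via R2 from knows(f,e), parent(e,j)
round 1: derive deriv(g,a) via R2 from knows(g,g), parent(g,a)
round 1: derive deriv(g,b) via R2 from knows(g,g), parent(g,b)
round 1: derive deriv(g,j) via R2 from knows(g,g), parent(g,j)
round 1: derive deriv(i,a) via R2 from knows(i,e), parent(e,a)
round 1: derive deriv(i,g) via R2 from knows(i,e), parent(e,g)
round 1: derive deriv(i,j) via R2 from knows(i,e), parent(e,j)
round 2: derive deriv(a,g) via R1 from deriv(a,e), parent(e,g)
round 2: derive deriv(b,a) via R1 from deriv(b,j), parent(j,a)
round 2: derive deriv(b,e) via R1 from deriv(b,j), parent(j,e)
round 2: derive deriv(c,b) via R1 from deriv(c,g), parent(g,b)
round 2: derive deriv(g,e) via R1 from deriv(g,j), parent(j,e)
round 2: derive deriv(i,b) via R1 from deriv(i,g), parent(g,b)
round 3: derive deriv(a,b) via R1 from deriv(a,g), parent(g,b)
round 3: derive deriv(b,g) via R1 from deriv(b,e), parent(e,g)

deriv(a,a)
deriv(a,b)
deriv(a,c)
deriv(a,e)
deriv(a,g)
deriv(a,j)
deriv(b,a)
deriv(b,b)
deriv(b,e)
deriv(b,g)
deriv(b,j)
deriv(c,a)
deriv(c,b)
deriv(c,e)
deriv(c,g)
deriv(c,j)
deriv(f,a)
deriv(f,b)
deriv(f,e)
deriv(f,g)
deriv(f,j)
deriv(g,a)
deriv(g,b)
deriv(g,e)
deriv(g,g)
deriv(g,j)
deriv(i,a)
deriv(i,b)
deriv(i,e)
deriv(i,g)
deriv(i,j)
deriv(j,a)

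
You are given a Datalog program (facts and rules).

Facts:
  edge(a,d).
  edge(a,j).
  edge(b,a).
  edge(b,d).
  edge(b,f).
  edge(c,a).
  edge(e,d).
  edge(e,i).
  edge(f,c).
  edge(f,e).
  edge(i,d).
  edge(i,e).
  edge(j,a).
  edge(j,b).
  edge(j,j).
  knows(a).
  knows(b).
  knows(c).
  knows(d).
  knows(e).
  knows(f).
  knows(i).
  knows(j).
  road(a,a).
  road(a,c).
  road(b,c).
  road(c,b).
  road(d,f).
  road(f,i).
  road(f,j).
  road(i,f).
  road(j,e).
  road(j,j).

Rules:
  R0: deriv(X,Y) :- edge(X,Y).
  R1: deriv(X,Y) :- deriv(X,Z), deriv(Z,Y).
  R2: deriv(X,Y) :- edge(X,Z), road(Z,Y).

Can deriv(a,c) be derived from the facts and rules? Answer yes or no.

round 1: derive deriv(a,d) via R0 from edge(a,d)
round 1: derive deriv(a,j) via R0 from edge(a,j)
round 1: derive deriv(b,a) via R0 from edge(b,a)
round 1: derive deriv(b,d) via R0 from edge(b,d)
round 1: derive deriv(b,f) via R0 from edge(b,f)
round 1: derive deriv(c,a) via R0 from edge(c,a)
round 1: derive deriv(e,d) via R0 from edge(e,d)
round 1: derive deriv(e,i) via R0 from edge(e,i)
round 1: derive deriv(f,c) via R0 from edge(f,c)
round 1: derive deriv(f,e) via R0 from edge(f,e)
round 1: derive deriv(i,d) via R0 from edge(i,d)
round 1: derive deriv(i,e) via R0 from edge(i,e)
round 1: derive deriv(j,a) via R0 from edge(j,a)
round 1: derive deriv(j,b) via R0 from edge(j,b)
round 1: derive deriv(j,j) via R0 from edge(j,j)
round 1: derive deriv(a,e) via R2 from edge(a,j), road(j,e)
round 1: derive deriv(a,f) via R2 from edge(a,d), road(d,f)
round 1: derive deriv(b,c) via R2 from edge(b,a), road(a,c)
round 1: derive deriv(b,i) via R2 from edge(b,f), road(f,i)
round 1: derive deriv(b,j) via R2 from edge(b,f), road(f,j)
round 1: derive deriv(c,c) via R2 from edge(c,a), road(a,c)
round 1: derive deriv(e,f) via R2 from edge(e,d), road(d,f)
round 1: derive deriv(f,b) via R2 from edge(f,c), road(c,b)
round 1: derive deriv(i,f) via R2 from edge(i,d), road(d,f)
round 1: derive deriv(j,c) via R2 from edge(j,a), road(a,c)
round 1: derive deriv(j,e) via R2 from edge(j,j), road(j,e)
round 2: derive deriv(a,a) via R1 from deriv(a,j), deriv(j,a)
round 2: derive deriv(a,b) via R1 from deriv(a,f), deriv(f,b)
round 2: derive deriv(a,c) via R1 from deriv(a,f), deriv(f,c)
round 2: derive deriv(a,i) via R1 from deriv(a,e), deriv(e,i)
round 2: derive deriv(b,b) via R1 from deriv(b,f), deriv(f,b)
round 2: derive deriv(b,e) via R1 from deriv(b,a), deriv(a,e)
round 2: derive deriv(c,d) via R1 from deriv(c,a), deriv(a,d)
round 2: derive deriv(c,e) via R1 from deriv(c,a), deriv(a,e)
round 2: derive deriv(c,f) via R1 from deriv(c,a), deriv(a,f)
round 2: derive deriv(c,j) via R1 from deriv(c,a), deriv(a,j)
round 2: derive deriv(e,b) via R1 from deriv(e,f), deriv(f,b)
round 2: derive deriv(e,c) via R1 from deriv(e,f), deriv(f,c)
round 2: derive deriv(e,e) via R1 from deriv(e,f), deriv(f,e)
round 2: derive deriv(f,a) via R1 from deriv(f,b), deriv(b,a)
round 2: derive deriv(f,d) via R1 from deriv(f,b), deriv(b,d)
round 2: derive deriv(f,f) via R1 from deriv(f,b), deriv(b,f)
round 2: derive deriv(f,i) via R1 from deriv(f,b), deriv(b,i)
round 2: derive deriv(f,j) via R1 from deriv(f,b), deriv(b,j)
round 2: derive deriv(i,b) via R1 from deriv(i,f), deriv(f,b)
round 2: derive deriv(i,c) via R1 from deriv(i,f), deriv(f,c)
round 2: derive deriv(i,i) via R1 from deriv(i,e), deriv(e,i)
round 2: derive deriv(j,d) via R1 from deriv(j,a), deriv(a,d)
round 2: derive deriv(j,f) via R1 from deriv(j,a), deriv(a,f)
round 2: derive deriv(j,i) via R1 from deriv(j,b), deriv(b,i)
round 3: derive deriv(c,b) via R1 from deriv(c,a), deriv(a,b)
round 3: derive deriv(c,i) via R1 from deriv(c,a), deriv(a,i)
round 3: derive deriv(e,a) via R1 from deriv(e,b), deriv(b,a)
round 3: derive deriv(e,j) via R1 from deriv(e,b), deriv(b,j)
round 3: derive deriv(i,a) via R1 from deriv(i,b), deriv(b,a)
round 3: derive deriv(i,j) via R1 from deriv(i,b), deriv(b,j)

yes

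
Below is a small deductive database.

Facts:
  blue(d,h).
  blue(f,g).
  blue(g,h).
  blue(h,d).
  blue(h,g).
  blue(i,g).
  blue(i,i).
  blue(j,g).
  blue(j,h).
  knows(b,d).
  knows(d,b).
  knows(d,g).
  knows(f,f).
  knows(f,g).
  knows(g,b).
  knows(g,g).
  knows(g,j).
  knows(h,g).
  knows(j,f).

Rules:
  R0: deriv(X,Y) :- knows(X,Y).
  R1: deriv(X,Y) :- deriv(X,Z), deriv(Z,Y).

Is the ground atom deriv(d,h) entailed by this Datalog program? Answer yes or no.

no

round 1: derive deriv(b,d) via R0 from knows(b,d)
round 1: derive deriv(d,b) via R0 from knows(d,b)
round 1: derive deriv(d,g) via R0 from knows(d,g)
round 1: derive deriv(f,f) via R0 from knows(f,f)
round 1: derive deriv(f,g) via R0 from knows(f,g)
round 1: derive deriv(g,b) via R0 from knows(g,b)
round 1: derive deriv(g,g) via R0 from knows(g,g)
round 1: derive deriv(g,j) via R0 from knows(g,j)
round 1: derive deriv(h,g) via R0 from knows(h,g)
round 1: derive deriv(j,f) via R0 from knows(j,f)
round 2: derive deriv(b,b) via R1 from deriv(b,d), deriv(d,b)
round 2: derive deriv(b,g) via R1 from deriv(b,d), deriv(d,g)
round 2: derive deriv(d,d) via R1 from deriv(d,b), deriv(b,d)
round 2: derive deriv(d,j) via R1 from deriv(d,g), deriv(g,j)
round 2: derive deriv(f,b) via R1 from deriv(f,g), deriv(g,b)
round 2: derive deriv(f,j) via R1 from deriv(f,g), deriv(g,j)
round 2: derive deriv(g,d) via R1 from deriv(g,b), deriv(b,d)
round 2: derive deriv(g,f) via R1 from deriv(g,j), deriv(j,f)
round 2: derive deriv(h,b) via R1 from deriv(h,g), deriv(g,b)
round 2: derive deriv(h,j) via R1 from deriv(h,g), deriv(g,j)
round 2: derive deriv(j,g) via R1 from deriv(j,f), deriv(f,g)
round 3: derive deriv(b,f) via R1 from deriv(b,g), deriv(g,f)
round 3: derive deriv(b,j) via R1 from deriv(b,d), deriv(d,j)
round 3: derive deriv(d,f) via R1 from deriv(d,g), deriv(g,f)
round 3: derive deriv(f,d) via R1 from deriv(f,b), deriv(b,d)
round 3: derive deriv(h,d) via R1 from deriv(h,b), deriv(b,d)
round 3: derive deriv(h,f) via R1 from deriv(h,g), deriv(g,f)
round 3: derive deriv(j,b) via R1 from deriv(j,f), deriv(f,b)
round 3: derive deriv(j,d) via R1 from deriv(j,g), deriv(g,d)
round 3: derive deriv(j,j) via R1 from deriv(j,f), deriv(f,j)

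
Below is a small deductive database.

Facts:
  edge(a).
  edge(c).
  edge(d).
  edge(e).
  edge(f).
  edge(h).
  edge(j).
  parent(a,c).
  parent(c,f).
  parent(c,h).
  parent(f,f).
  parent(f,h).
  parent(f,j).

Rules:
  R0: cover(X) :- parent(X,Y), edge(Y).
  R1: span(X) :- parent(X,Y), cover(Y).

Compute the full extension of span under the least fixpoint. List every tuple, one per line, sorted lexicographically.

round 1: derive cover(a) via R0 from parent(a,c), edge(c)
round 1: derive cover(c) via R0 from parent(c,f), edge(f)
round 1: derive cover(f) via R0 from parent(f,f), edge(f)
round 2: derive span(a) via R1 from parent(a,c), cover(c)
round 2: derive span(c) via R1 from parent(c,f), cover(f)
round 2: derive span(f) via R1 from parent(f,f), cover(f)

span(a)
span(c)
span(f)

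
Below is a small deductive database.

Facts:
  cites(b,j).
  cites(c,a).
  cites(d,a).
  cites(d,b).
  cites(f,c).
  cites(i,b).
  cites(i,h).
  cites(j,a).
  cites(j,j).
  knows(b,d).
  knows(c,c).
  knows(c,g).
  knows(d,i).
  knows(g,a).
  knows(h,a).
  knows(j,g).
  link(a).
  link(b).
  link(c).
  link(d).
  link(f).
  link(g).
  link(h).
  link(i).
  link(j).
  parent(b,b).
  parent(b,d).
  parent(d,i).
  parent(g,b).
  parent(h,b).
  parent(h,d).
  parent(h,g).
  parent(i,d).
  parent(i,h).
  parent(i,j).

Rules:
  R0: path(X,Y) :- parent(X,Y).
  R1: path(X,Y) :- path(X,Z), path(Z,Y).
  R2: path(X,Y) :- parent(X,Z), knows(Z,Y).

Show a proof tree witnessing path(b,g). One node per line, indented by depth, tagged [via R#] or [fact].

path(b,g)  [via R1]
  path(b,i)  [via R2]
    parent(b,d)  [fact]
    knows(d,i)  [fact]
  path(i,g)  [via R2]
    parent(i,j)  [fact]
    knows(j,g)  [fact]

round 1: derive path(b,b) via R0 from parent(b,b)
round 1: derive path(b,d) via R0 from parent(b,d)
round 1: derive path(d,i) via R0 from parent(d,i)
round 1: derive path(g,b) via R0 from parent(g,b)
round 1: derive path(h,b) via R0 from parent(h,b)
round 1: derive path(h,d) via R0 from parent(h,d)
round 1: derive path(h,g) via R0 from parent(h,g)
round 1: derive path(i,d) via R0 from parent(i,d)
round 1: derive path(i,h) via R0 from parent(i,h)
round 1: derive path(i,j) via R0 from parent(i,j)
round 1: derive path(b,i) via R2 from parent(b,d), knows(d,i)
round 1: derive path(g,d) via R2 from parent(g,b), knows(b,d)
round 1: derive path(h,a) via R2 from parent(h,g), knows(g,a)
round 1: derive path(h,i) via R2 from parent(h,d), knows(d,i)
round 1: derive path(i,a) via R2 from parent(i,h), knows(h,a)
round 1: derive path(i,g) via R2 from parent(i,j), knows(j,g)
round 1: derive path(i,i) via R2 from parent(i,d), knows(d,i)
round 2: derive path(b,a) via R1 from path(b,i), path(i,a)
round 2: derive path(b,g) via R1 from path(b,i), path(i,g)
round 2: derive path(b,h) via R1 from path(b,i), path(i,h)
round 2: derive path(b,j) via R1 from path(b,i), path(i,j)
round 2: derive path(d,a) via R1 from path(d,i), path(i,a)
round 2: derive path(d,d) via R1 from path(d,i), path(i,d)
round 2: derive path(d,g) via R1 from path(d,i), path(i,g)
round 2: derive path(d,h) via R1 from path(d,i), path(i,h)
round 2: derive path(d,j) via R1 from path(d,i), path(i,j)
round 2: derive path(g,i) via R1 from path(g,b), path(b,i)
round 2: derive path(h,h) via R1 from path(h,i), path(i,h)
round 2: derive path(h,j) via R1 from path(h,i), path(i,j)
round 2: derive path(i,b) via R1 from path(i,g), path(g,b)
round 3: derive path(d,b) via R1 from path(d,g), path(g,b)
round 3: derive path(g,a) via R1 from path(g,b), path(b,a)
round 3: derive path(g,g) via R1 from path(g,b), path(b,g)
round 3: derive path(g,h) via R1 from path(g,b), path(b,h)
round 3: derive path(g,j) via R1 from path(g,b), path(b,j)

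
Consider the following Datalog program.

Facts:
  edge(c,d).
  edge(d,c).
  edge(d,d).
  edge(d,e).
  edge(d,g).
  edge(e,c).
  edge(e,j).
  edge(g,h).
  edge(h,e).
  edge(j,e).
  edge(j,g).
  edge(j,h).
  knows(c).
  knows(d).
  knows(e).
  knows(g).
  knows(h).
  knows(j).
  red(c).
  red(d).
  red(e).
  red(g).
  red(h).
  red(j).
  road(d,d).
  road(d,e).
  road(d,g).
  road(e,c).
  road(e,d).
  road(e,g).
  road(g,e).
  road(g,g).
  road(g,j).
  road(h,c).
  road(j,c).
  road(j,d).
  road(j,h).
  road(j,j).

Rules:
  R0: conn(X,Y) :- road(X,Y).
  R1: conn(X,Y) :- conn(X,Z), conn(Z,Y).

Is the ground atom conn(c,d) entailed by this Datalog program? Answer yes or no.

no

round 1: derive conn(d,d) via R0 from road(d,d)
round 1: derive conn(d,e) via R0 from road(d,e)
round 1: derive conn(d,g) via R0 from road(d,g)
round 1: derive conn(e,c) via R0 from road(e,c)
round 1: derive conn(e,d) via R0 from road(e,d)
round 1: derive conn(e,g) via R0 from road(e,g)
round 1: derive conn(g,e) via R0 from road(g,e)
round 1: derive conn(g,g) via R0 from road(g,g)
round 1: derive conn(g,j) via R0 from road(g,j)
round 1: derive conn(h,c) via R0 from road(h,c)
round 1: derive conn(j,c) via R0 from road(j,c)
round 1: derive conn(j,d) via R0 from road(j,d)
round 1: derive conn(j,h) via R0 from road(j,h)
round 1: derive conn(j,j) via R0 from road(j,j)
round 2: derive conn(d,c) via R1 from conn(d,e), conn(e,c)
round 2: derive conn(d,j) via R1 from conn(d,g), conn(g,j)
round 2: derive conn(e,e) via R1 from conn(e,d), conn(d,e)
round 2: derive conn(e,j) via R1 from conn(e,g), conn(g,j)
round 2: derive conn(g,c) via R1 from conn(g,e), conn(e,c)
round 2: derive conn(g,d) via R1 from conn(g,e), conn(e,d)
round 2: derive conn(g,h) via R1 from conn(g,j), conn(j,h)
round 2: derive conn(j,e) via R1 from conn(j,d), conn(d,e)
round 2: derive conn(j,g) via R1 from conn(j,d), conn(d,g)
round 3: derive conn(d,h) via R1 from conn(d,g), conn(g,h)
round 3: derive conn(e,h) via R1 from conn(e,g), conn(g,h)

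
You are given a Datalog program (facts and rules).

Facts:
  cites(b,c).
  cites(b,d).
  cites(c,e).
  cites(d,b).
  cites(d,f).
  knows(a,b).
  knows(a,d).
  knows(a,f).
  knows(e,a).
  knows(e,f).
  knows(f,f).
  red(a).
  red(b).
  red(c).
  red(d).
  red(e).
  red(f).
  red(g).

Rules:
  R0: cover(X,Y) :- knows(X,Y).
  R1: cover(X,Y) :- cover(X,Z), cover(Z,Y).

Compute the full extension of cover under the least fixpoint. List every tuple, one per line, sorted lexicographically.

cover(a,b)
cover(a,d)
cover(a,f)
cover(e,a)
cover(e,b)
cover(e,d)
cover(e,f)
cover(f,f)

round 1: derive cover(a,b) via R0 from knows(a,b)
round 1: derive cover(a,d) via R0 from knows(a,d)
round 1: derive cover(a,f) via R0 from knows(a,f)
round 1: derive cover(e,a) via R0 from knows(e,a)
round 1: derive cover(e,f) via R0 from knows(e,f)
round 1: derive cover(f,f) via R0 from knows(f,f)
round 2: derive cover(e,b) via R1 from cover(e,a), cover(a,b)
round 2: derive cover(e,d) via R1 from cover(e,a), cover(a,d)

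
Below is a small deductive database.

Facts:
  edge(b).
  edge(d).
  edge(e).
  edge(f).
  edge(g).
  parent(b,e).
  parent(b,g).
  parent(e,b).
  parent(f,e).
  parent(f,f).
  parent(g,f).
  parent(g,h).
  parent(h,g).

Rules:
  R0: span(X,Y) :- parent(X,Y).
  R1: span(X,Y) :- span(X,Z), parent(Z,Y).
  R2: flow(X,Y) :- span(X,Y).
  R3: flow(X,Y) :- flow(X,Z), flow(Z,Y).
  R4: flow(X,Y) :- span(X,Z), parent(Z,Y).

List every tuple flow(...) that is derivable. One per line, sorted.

round 1: derive span(b,e) via R0 from parent(b,e)
round 1: derive span(b,g) via R0 from parent(b,g)
round 1: derive span(e,b) via R0 from parent(e,b)
round 1: derive span(f,e) via R0 from parent(f,e)
round 1: derive span(f,f) via R0 from parent(f,f)
round 1: derive span(g,f) via R0 from parent(g,f)
round 1: derive span(g,h) via R0 from parent(g,h)
round 1: derive span(h,g) via R0 from parent(h,g)
round 2: derive span(b,b) via R1 from span(b,e), parent(e,b)
round 2: derive span(b,f) via R1 from span(b,g), parent(g,f)
round 2: derive span(b,h) via R1 from span(b,g), parent(g,h)
round 2: derive span(e,e) via R1 from span(e,b), parent(b,e)
round 2: derive span(e,g) via R1 from span(e,b), parent(b,g)
round 2: derive span(f,b) via R1 from span(f,e), parent(e,b)
round 2: derive span(g,e) via R1 from span(g,f), parent(f,e)
round 2: derive span(g,g) via R1 from span(g,h), parent(h,g)
round 2: derive span(h,f) via R1 from span(h,g), parent(g,f)
round 2: derive span(h,h) via R1 from span(h,g), parent(g,h)
round 2: derive flow(b,e) via R2 from span(b,e)
round 2: derive flow(b,g) via R2 from span(b,g)
round 2: derive flow(e,b) via R2 from span(e,b)
round 2: derive flow(f,e) via R2 from span(f,e)
round 2: derive flow(f,f) via R2 from span(f,f)
round 2: derive flow(g,f) via R2 from span(g,f)
round 2: derive flow(g,h) via R2 from span(g,h)
round 2: derive flow(h,g) via R2 from span(h,g)
round 2: derive flow(b,b) via R4 from span(b,e), parent(e,b)
round 2: derive flow(b,f) via R4 from span(b,g), parent(g,f)
round 2: derive flow(b,h) via R4 from span(b,g), parent(g,h)
round 2: derive flow(e,e) via R4 from span(e,b), parent(b,e)
round 2: derive flow(e,g) via R4 from span(e,b), parent(b,g)
round 2: derive flow(f,b) via R4 from span(f,e), parent(e,b)
round 2: derive flow(g,e) via R4 from span(g,f), parent(f,e)
round 2: derive flow(g,g) via R4 from span(g,h), parent(h,g)
round 2: derive flow(h,f) via R4 from span(h,g), parent(g,f)
round 2: derive flow(h,h) via R4 from span(h,g), parent(g,h)
round 3: derive span(e,f) via R1 from span(e,g), parent(g,f)
round 3: derive span(e,h) via R1 from span(e,g), parent(g,h)
round 3: derive span(f,g) via R1 from span(f,b), parent(b,g)
round 3: derive span(g,b) via R1 from span(g,e), parent(e,b)
round 3: derive span(h,e) via R1 from span(h,f), parent(f,e)
round 3: derive flow(e,f) via R3 from flow(e,b), flow(b,f)
round 3: derive flow(e,h) via R3 from flow(e,b), flow(b,h)
round 3: derive flow(f,g) via R3 from flow(f,b), flow(b,g)
round 3: derive flow(f,h) via R3 from flow(f,b), flow(b,h)
round 3: derive flow(g,b) via R3 from flow(g,e), flow(e,b)
round 3: derive flow(h,b) via R3 from flow(h,f), flow(f,b)
round 3: derive flow(h,e) via R3 from flow(h,f), flow(f,e)
round 4: derive span(f,h) via R1 from span(f,g), parent(g,h)
round 4: derive span(h,b) via R1 from span(h,e), parent(e,b)

flow(b,b)
flow(b,e)
flow(b,f)
flow(b,g)
flow(b,h)
flow(e,b)
flow(e,e)
flow(e,f)
flow(e,g)
flow(e,h)
flow(f,b)
flow(f,e)
flow(f,f)
flow(f,g)
flow(f,h)
flow(g,b)
flow(g,e)
flow(g,f)
flow(g,g)
flow(g,h)
flow(h,b)
flow(h,e)
flow(h,f)
flow(h,g)
flow(h,h)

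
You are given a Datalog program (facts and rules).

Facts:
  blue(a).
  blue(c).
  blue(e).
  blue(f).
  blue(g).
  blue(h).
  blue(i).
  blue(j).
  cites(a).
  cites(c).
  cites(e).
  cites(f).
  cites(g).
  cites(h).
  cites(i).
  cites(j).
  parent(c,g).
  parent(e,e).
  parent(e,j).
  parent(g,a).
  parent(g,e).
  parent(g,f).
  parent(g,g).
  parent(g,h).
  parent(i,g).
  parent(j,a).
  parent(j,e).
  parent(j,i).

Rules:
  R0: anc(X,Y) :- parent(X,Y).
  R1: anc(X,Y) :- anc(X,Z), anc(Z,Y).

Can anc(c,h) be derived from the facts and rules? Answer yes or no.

round 1: derive anc(c,g) via R0 from parent(c,g)
round 1: derive anc(e,e) via R0 from parent(e,e)
round 1: derive anc(e,j) via R0 from parent(e,j)
round 1: derive anc(g,a) via R0 from parent(g,a)
round 1: derive anc(g,e) via R0 from parent(g,e)
round 1: derive anc(g,f) via R0 from parent(g,f)
round 1: derive anc(g,g) via R0 from parent(g,g)
round 1: derive anc(g,h) via R0 from parent(g,h)
round 1: derive anc(i,g) via R0 from parent(i,g)
round 1: derive anc(j,a) via R0 from parent(j,a)
round 1: derive anc(j,e) via R0 from parent(j,e)
round 1: derive anc(j,i) via R0 from parent(j,i)
round 2: derive anc(c,a) via R1 from anc(c,g), anc(g,a)
round 2: derive anc(c,e) via R1 from anc(c,g), anc(g,e)
round 2: derive anc(c,f) via R1 from anc(c,g), anc(g,f)
round 2: derive anc(c,h) via R1 from anc(c,g), anc(g,h)
round 2: derive anc(e,a) via R1 from anc(e,j), anc(j,a)
round 2: derive anc(e,i) via R1 from anc(e,j), anc(j,i)
round 2: derive anc(g,j) via R1 from anc(g,e), anc(e,j)
round 2: derive anc(i,a) via R1 from anc(i,g), anc(g,a)
round 2: derive anc(i,e) via R1 from anc(i,g), anc(g,e)
round 2: derive anc(i,f) via R1 from anc(i,g), anc(g,f)
round 2: derive anc(i,h) via R1 from anc(i,g), anc(g,h)
round 2: derive anc(j,g) via R1 from anc(j,i), anc(i,g)
round 2: derive anc(j,j) via R1 from anc(j,e), anc(e,j)
round 3: derive anc(c,i) via R1 from anc(c,e), anc(e,i)
round 3: derive anc(c,j) via R1 from anc(c,e), anc(e,j)
round 3: derive anc(e,f) via R1 from anc(e,i), anc(i,f)
round 3: derive anc(e,g) via R1 from anc(e,i), anc(i,g)
round 3: derive anc(e,h) via R1 from anc(e,i), anc(i,h)
round 3: derive anc(g,i) via R1 from anc(g,e), anc(e,i)
round 3: derive anc(i,i) via R1 from anc(i,e), anc(e,i)
round 3: derive anc(i,j) via R1 from anc(i,e), anc(e,j)
round 3: derive anc(j,f) via R1 from anc(j,g), anc(g,f)
round 3: derive anc(j,h) via R1 from anc(j,g), anc(g,h)

yes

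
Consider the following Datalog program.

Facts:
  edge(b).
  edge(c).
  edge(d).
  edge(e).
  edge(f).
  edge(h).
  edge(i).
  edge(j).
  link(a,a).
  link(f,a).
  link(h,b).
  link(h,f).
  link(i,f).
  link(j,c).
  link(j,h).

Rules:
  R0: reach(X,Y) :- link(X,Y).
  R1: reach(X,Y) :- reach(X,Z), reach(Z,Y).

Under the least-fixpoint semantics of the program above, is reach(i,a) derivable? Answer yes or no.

round 1: derive reach(a,a) via R0 from link(a,a)
round 1: derive reach(f,a) via R0 from link(f,a)
round 1: derive reach(h,b) via R0 from link(h,b)
round 1: derive reach(h,f) via R0 from link(h,f)
round 1: derive reach(i,f) via R0 from link(i,f)
round 1: derive reach(j,c) via R0 from link(j,c)
round 1: derive reach(j,h) via R0 from link(j,h)
round 2: derive reach(h,a) via R1 from reach(h,f), reach(f,a)
round 2: derive reach(i,a) via R1 from reach(i,f), reach(f,a)
round 2: derive reach(j,b) via R1 from reach(j,h), reach(h,b)
round 2: derive reach(j,f) via R1 from reach(j,h), reach(h,f)
round 3: derive reach(j,a) via R1 from reach(j,f), reach(f,a)

yes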